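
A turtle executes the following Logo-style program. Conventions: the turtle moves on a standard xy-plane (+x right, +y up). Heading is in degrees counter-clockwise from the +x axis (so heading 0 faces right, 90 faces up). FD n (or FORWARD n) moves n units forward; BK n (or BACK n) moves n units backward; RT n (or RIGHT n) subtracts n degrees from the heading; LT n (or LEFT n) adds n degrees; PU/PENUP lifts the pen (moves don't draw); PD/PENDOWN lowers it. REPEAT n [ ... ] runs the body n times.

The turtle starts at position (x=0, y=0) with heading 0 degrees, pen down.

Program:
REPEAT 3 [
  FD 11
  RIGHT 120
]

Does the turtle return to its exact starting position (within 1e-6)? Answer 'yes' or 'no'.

Executing turtle program step by step:
Start: pos=(0,0), heading=0, pen down
REPEAT 3 [
  -- iteration 1/3 --
  FD 11: (0,0) -> (11,0) [heading=0, draw]
  RT 120: heading 0 -> 240
  -- iteration 2/3 --
  FD 11: (11,0) -> (5.5,-9.526) [heading=240, draw]
  RT 120: heading 240 -> 120
  -- iteration 3/3 --
  FD 11: (5.5,-9.526) -> (0,0) [heading=120, draw]
  RT 120: heading 120 -> 0
]
Final: pos=(0,0), heading=0, 3 segment(s) drawn

Start position: (0, 0)
Final position: (0, 0)
Distance = 0; < 1e-6 -> CLOSED

Answer: yes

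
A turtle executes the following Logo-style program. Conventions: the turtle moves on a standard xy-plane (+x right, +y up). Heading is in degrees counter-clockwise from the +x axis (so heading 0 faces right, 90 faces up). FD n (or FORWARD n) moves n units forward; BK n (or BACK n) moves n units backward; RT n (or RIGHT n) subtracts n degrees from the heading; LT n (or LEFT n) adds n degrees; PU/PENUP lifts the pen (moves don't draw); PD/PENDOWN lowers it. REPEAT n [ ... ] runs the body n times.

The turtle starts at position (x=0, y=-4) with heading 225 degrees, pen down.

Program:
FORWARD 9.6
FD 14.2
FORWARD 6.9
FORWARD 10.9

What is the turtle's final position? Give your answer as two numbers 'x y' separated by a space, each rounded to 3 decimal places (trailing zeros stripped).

Executing turtle program step by step:
Start: pos=(0,-4), heading=225, pen down
FD 9.6: (0,-4) -> (-6.788,-10.788) [heading=225, draw]
FD 14.2: (-6.788,-10.788) -> (-16.829,-20.829) [heading=225, draw]
FD 6.9: (-16.829,-20.829) -> (-21.708,-25.708) [heading=225, draw]
FD 10.9: (-21.708,-25.708) -> (-29.416,-33.416) [heading=225, draw]
Final: pos=(-29.416,-33.416), heading=225, 4 segment(s) drawn

Answer: -29.416 -33.416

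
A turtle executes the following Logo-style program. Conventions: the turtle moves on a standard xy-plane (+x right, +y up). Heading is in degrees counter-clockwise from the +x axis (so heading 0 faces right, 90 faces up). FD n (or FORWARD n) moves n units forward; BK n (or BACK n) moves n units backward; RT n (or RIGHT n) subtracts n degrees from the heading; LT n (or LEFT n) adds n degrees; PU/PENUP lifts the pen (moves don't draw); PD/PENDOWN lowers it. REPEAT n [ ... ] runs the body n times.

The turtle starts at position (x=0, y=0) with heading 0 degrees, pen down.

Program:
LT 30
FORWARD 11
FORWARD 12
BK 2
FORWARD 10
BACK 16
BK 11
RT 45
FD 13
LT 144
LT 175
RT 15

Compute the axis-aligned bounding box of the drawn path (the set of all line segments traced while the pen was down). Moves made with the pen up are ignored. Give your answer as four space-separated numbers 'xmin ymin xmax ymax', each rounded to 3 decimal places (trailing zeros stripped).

Answer: 0 -1.365 26.847 15.5

Derivation:
Executing turtle program step by step:
Start: pos=(0,0), heading=0, pen down
LT 30: heading 0 -> 30
FD 11: (0,0) -> (9.526,5.5) [heading=30, draw]
FD 12: (9.526,5.5) -> (19.919,11.5) [heading=30, draw]
BK 2: (19.919,11.5) -> (18.187,10.5) [heading=30, draw]
FD 10: (18.187,10.5) -> (26.847,15.5) [heading=30, draw]
BK 16: (26.847,15.5) -> (12.99,7.5) [heading=30, draw]
BK 11: (12.99,7.5) -> (3.464,2) [heading=30, draw]
RT 45: heading 30 -> 345
FD 13: (3.464,2) -> (16.021,-1.365) [heading=345, draw]
LT 144: heading 345 -> 129
LT 175: heading 129 -> 304
RT 15: heading 304 -> 289
Final: pos=(16.021,-1.365), heading=289, 7 segment(s) drawn

Segment endpoints: x in {0, 3.464, 9.526, 12.99, 16.021, 18.187, 19.919, 26.847}, y in {-1.365, 0, 2, 5.5, 7.5, 10.5, 11.5, 15.5}
xmin=0, ymin=-1.365, xmax=26.847, ymax=15.5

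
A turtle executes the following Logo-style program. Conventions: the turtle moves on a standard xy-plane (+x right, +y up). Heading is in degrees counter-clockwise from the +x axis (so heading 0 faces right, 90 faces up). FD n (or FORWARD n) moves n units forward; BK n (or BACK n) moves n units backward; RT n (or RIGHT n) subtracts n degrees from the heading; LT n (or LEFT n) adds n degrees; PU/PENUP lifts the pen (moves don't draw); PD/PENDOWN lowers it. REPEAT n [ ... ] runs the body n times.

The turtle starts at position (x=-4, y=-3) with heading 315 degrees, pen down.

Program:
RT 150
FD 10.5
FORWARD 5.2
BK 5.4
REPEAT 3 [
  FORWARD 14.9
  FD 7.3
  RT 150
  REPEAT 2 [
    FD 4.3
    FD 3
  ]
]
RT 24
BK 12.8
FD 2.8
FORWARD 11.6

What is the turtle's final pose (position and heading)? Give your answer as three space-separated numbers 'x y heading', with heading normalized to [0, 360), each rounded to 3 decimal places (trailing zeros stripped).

Answer: -21.082 4.261 51

Derivation:
Executing turtle program step by step:
Start: pos=(-4,-3), heading=315, pen down
RT 150: heading 315 -> 165
FD 10.5: (-4,-3) -> (-14.142,-0.282) [heading=165, draw]
FD 5.2: (-14.142,-0.282) -> (-19.165,1.063) [heading=165, draw]
BK 5.4: (-19.165,1.063) -> (-13.949,-0.334) [heading=165, draw]
REPEAT 3 [
  -- iteration 1/3 --
  FD 14.9: (-13.949,-0.334) -> (-28.341,3.522) [heading=165, draw]
  FD 7.3: (-28.341,3.522) -> (-35.393,5.412) [heading=165, draw]
  RT 150: heading 165 -> 15
  REPEAT 2 [
    -- iteration 1/2 --
    FD 4.3: (-35.393,5.412) -> (-31.239,6.525) [heading=15, draw]
    FD 3: (-31.239,6.525) -> (-28.341,7.301) [heading=15, draw]
    -- iteration 2/2 --
    FD 4.3: (-28.341,7.301) -> (-24.188,8.414) [heading=15, draw]
    FD 3: (-24.188,8.414) -> (-21.29,9.19) [heading=15, draw]
  ]
  -- iteration 2/3 --
  FD 14.9: (-21.29,9.19) -> (-6.898,13.047) [heading=15, draw]
  FD 7.3: (-6.898,13.047) -> (0.153,14.936) [heading=15, draw]
  RT 150: heading 15 -> 225
  REPEAT 2 [
    -- iteration 1/2 --
    FD 4.3: (0.153,14.936) -> (-2.887,11.896) [heading=225, draw]
    FD 3: (-2.887,11.896) -> (-5.008,9.774) [heading=225, draw]
    -- iteration 2/2 --
    FD 4.3: (-5.008,9.774) -> (-8.049,6.734) [heading=225, draw]
    FD 3: (-8.049,6.734) -> (-10.17,4.612) [heading=225, draw]
  ]
  -- iteration 3/3 --
  FD 14.9: (-10.17,4.612) -> (-20.706,-5.923) [heading=225, draw]
  FD 7.3: (-20.706,-5.923) -> (-25.868,-11.085) [heading=225, draw]
  RT 150: heading 225 -> 75
  REPEAT 2 [
    -- iteration 1/2 --
    FD 4.3: (-25.868,-11.085) -> (-24.755,-6.932) [heading=75, draw]
    FD 3: (-24.755,-6.932) -> (-23.979,-4.034) [heading=75, draw]
    -- iteration 2/2 --
    FD 4.3: (-23.979,-4.034) -> (-22.866,0.119) [heading=75, draw]
    FD 3: (-22.866,0.119) -> (-22.089,3.017) [heading=75, draw]
  ]
]
RT 24: heading 75 -> 51
BK 12.8: (-22.089,3.017) -> (-30.145,-6.93) [heading=51, draw]
FD 2.8: (-30.145,-6.93) -> (-28.382,-4.754) [heading=51, draw]
FD 11.6: (-28.382,-4.754) -> (-21.082,4.261) [heading=51, draw]
Final: pos=(-21.082,4.261), heading=51, 24 segment(s) drawn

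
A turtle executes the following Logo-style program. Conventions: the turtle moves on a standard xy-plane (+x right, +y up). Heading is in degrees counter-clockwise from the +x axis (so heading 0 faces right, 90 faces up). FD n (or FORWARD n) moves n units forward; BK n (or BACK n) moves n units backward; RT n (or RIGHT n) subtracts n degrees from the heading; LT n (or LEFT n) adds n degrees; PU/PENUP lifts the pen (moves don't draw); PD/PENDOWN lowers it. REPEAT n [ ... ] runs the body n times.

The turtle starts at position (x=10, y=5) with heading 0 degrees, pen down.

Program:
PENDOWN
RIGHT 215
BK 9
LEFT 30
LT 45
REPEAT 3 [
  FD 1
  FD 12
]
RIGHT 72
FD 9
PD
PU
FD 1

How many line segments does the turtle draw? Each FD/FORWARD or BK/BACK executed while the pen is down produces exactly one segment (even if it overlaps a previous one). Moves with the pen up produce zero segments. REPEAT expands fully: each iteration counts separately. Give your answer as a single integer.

Answer: 8

Derivation:
Executing turtle program step by step:
Start: pos=(10,5), heading=0, pen down
PD: pen down
RT 215: heading 0 -> 145
BK 9: (10,5) -> (17.372,-0.162) [heading=145, draw]
LT 30: heading 145 -> 175
LT 45: heading 175 -> 220
REPEAT 3 [
  -- iteration 1/3 --
  FD 1: (17.372,-0.162) -> (16.606,-0.805) [heading=220, draw]
  FD 12: (16.606,-0.805) -> (7.414,-8.518) [heading=220, draw]
  -- iteration 2/3 --
  FD 1: (7.414,-8.518) -> (6.648,-9.161) [heading=220, draw]
  FD 12: (6.648,-9.161) -> (-2.545,-16.875) [heading=220, draw]
  -- iteration 3/3 --
  FD 1: (-2.545,-16.875) -> (-3.311,-17.517) [heading=220, draw]
  FD 12: (-3.311,-17.517) -> (-12.503,-25.231) [heading=220, draw]
]
RT 72: heading 220 -> 148
FD 9: (-12.503,-25.231) -> (-20.136,-20.462) [heading=148, draw]
PD: pen down
PU: pen up
FD 1: (-20.136,-20.462) -> (-20.984,-19.932) [heading=148, move]
Final: pos=(-20.984,-19.932), heading=148, 8 segment(s) drawn
Segments drawn: 8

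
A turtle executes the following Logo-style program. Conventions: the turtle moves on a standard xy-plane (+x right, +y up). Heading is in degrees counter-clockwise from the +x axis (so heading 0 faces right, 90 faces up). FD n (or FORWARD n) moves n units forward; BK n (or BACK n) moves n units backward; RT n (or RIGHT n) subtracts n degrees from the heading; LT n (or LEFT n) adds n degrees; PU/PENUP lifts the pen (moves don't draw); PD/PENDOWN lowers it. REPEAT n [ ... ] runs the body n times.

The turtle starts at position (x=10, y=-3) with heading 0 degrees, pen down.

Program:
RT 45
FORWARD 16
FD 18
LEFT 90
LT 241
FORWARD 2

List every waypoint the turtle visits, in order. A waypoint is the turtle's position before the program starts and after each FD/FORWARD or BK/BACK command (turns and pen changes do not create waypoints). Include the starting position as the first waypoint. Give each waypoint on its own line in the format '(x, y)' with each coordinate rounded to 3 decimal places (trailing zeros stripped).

Executing turtle program step by step:
Start: pos=(10,-3), heading=0, pen down
RT 45: heading 0 -> 315
FD 16: (10,-3) -> (21.314,-14.314) [heading=315, draw]
FD 18: (21.314,-14.314) -> (34.042,-27.042) [heading=315, draw]
LT 90: heading 315 -> 45
LT 241: heading 45 -> 286
FD 2: (34.042,-27.042) -> (34.593,-28.964) [heading=286, draw]
Final: pos=(34.593,-28.964), heading=286, 3 segment(s) drawn
Waypoints (4 total):
(10, -3)
(21.314, -14.314)
(34.042, -27.042)
(34.593, -28.964)

Answer: (10, -3)
(21.314, -14.314)
(34.042, -27.042)
(34.593, -28.964)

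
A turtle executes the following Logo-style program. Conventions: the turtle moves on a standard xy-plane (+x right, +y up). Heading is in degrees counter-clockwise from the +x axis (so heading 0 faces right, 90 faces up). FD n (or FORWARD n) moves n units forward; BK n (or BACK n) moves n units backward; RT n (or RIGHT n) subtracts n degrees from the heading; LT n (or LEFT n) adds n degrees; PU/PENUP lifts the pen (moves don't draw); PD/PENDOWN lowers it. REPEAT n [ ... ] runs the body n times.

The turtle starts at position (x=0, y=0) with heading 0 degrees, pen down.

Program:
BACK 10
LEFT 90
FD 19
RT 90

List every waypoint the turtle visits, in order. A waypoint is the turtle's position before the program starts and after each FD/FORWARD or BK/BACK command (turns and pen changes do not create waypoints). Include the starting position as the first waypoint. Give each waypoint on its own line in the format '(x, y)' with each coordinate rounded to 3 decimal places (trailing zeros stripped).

Answer: (0, 0)
(-10, 0)
(-10, 19)

Derivation:
Executing turtle program step by step:
Start: pos=(0,0), heading=0, pen down
BK 10: (0,0) -> (-10,0) [heading=0, draw]
LT 90: heading 0 -> 90
FD 19: (-10,0) -> (-10,19) [heading=90, draw]
RT 90: heading 90 -> 0
Final: pos=(-10,19), heading=0, 2 segment(s) drawn
Waypoints (3 total):
(0, 0)
(-10, 0)
(-10, 19)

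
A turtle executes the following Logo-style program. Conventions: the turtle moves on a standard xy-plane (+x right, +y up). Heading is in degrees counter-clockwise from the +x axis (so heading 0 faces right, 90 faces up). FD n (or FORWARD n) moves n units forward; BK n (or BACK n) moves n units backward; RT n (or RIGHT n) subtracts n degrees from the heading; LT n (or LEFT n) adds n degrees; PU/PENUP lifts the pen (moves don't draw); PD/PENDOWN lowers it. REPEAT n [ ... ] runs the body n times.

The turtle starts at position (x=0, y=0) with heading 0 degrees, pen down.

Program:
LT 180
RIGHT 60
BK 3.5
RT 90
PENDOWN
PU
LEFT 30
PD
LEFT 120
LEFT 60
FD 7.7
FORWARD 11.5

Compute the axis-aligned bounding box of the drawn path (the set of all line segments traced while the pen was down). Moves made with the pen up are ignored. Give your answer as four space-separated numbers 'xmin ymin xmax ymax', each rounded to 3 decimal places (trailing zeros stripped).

Executing turtle program step by step:
Start: pos=(0,0), heading=0, pen down
LT 180: heading 0 -> 180
RT 60: heading 180 -> 120
BK 3.5: (0,0) -> (1.75,-3.031) [heading=120, draw]
RT 90: heading 120 -> 30
PD: pen down
PU: pen up
LT 30: heading 30 -> 60
PD: pen down
LT 120: heading 60 -> 180
LT 60: heading 180 -> 240
FD 7.7: (1.75,-3.031) -> (-2.1,-9.699) [heading=240, draw]
FD 11.5: (-2.1,-9.699) -> (-7.85,-19.659) [heading=240, draw]
Final: pos=(-7.85,-19.659), heading=240, 3 segment(s) drawn

Segment endpoints: x in {-7.85, -2.1, 0, 1.75}, y in {-19.659, -9.699, -3.031, 0}
xmin=-7.85, ymin=-19.659, xmax=1.75, ymax=0

Answer: -7.85 -19.659 1.75 0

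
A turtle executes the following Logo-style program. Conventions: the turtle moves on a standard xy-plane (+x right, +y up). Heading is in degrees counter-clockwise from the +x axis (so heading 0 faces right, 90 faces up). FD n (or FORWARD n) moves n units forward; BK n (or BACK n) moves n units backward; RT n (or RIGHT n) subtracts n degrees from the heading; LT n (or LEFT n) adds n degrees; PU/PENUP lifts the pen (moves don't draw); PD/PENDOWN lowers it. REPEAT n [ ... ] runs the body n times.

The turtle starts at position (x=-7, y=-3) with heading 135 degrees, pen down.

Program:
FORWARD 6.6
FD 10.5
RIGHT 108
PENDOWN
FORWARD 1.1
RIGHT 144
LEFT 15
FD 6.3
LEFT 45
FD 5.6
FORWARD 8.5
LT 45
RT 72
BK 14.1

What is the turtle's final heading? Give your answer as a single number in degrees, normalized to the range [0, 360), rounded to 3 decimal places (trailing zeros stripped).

Executing turtle program step by step:
Start: pos=(-7,-3), heading=135, pen down
FD 6.6: (-7,-3) -> (-11.667,1.667) [heading=135, draw]
FD 10.5: (-11.667,1.667) -> (-19.092,9.092) [heading=135, draw]
RT 108: heading 135 -> 27
PD: pen down
FD 1.1: (-19.092,9.092) -> (-18.111,9.591) [heading=27, draw]
RT 144: heading 27 -> 243
LT 15: heading 243 -> 258
FD 6.3: (-18.111,9.591) -> (-19.421,3.429) [heading=258, draw]
LT 45: heading 258 -> 303
FD 5.6: (-19.421,3.429) -> (-16.371,-1.268) [heading=303, draw]
FD 8.5: (-16.371,-1.268) -> (-11.742,-8.397) [heading=303, draw]
LT 45: heading 303 -> 348
RT 72: heading 348 -> 276
BK 14.1: (-11.742,-8.397) -> (-13.216,5.626) [heading=276, draw]
Final: pos=(-13.216,5.626), heading=276, 7 segment(s) drawn

Answer: 276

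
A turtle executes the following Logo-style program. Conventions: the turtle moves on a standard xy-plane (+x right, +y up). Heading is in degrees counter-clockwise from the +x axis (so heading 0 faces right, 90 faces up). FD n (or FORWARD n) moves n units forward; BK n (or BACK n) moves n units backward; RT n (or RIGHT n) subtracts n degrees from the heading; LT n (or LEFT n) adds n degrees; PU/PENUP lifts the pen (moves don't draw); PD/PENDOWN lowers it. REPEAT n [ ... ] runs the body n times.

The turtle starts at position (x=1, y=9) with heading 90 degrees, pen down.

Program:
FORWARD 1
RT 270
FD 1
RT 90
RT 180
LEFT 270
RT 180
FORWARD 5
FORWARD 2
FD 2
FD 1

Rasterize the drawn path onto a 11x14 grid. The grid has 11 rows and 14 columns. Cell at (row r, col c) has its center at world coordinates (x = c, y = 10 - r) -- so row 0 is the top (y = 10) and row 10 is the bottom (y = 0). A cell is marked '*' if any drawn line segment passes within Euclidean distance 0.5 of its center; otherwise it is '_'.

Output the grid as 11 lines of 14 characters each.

Answer: ***********___
_*____________
______________
______________
______________
______________
______________
______________
______________
______________
______________

Derivation:
Segment 0: (1,9) -> (1,10)
Segment 1: (1,10) -> (0,10)
Segment 2: (0,10) -> (5,10)
Segment 3: (5,10) -> (7,10)
Segment 4: (7,10) -> (9,10)
Segment 5: (9,10) -> (10,10)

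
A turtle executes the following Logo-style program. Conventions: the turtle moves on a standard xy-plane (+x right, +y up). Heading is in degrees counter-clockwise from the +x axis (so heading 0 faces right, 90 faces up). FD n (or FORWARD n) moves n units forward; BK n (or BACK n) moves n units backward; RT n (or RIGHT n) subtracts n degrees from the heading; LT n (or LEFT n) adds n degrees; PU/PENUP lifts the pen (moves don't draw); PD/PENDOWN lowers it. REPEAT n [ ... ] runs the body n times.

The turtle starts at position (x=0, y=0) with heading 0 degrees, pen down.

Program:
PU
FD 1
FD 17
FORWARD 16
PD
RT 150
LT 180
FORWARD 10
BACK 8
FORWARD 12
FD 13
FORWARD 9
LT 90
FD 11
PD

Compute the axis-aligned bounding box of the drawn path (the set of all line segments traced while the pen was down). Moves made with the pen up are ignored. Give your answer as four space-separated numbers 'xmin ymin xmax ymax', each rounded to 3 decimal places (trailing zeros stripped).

Executing turtle program step by step:
Start: pos=(0,0), heading=0, pen down
PU: pen up
FD 1: (0,0) -> (1,0) [heading=0, move]
FD 17: (1,0) -> (18,0) [heading=0, move]
FD 16: (18,0) -> (34,0) [heading=0, move]
PD: pen down
RT 150: heading 0 -> 210
LT 180: heading 210 -> 30
FD 10: (34,0) -> (42.66,5) [heading=30, draw]
BK 8: (42.66,5) -> (35.732,1) [heading=30, draw]
FD 12: (35.732,1) -> (46.124,7) [heading=30, draw]
FD 13: (46.124,7) -> (57.383,13.5) [heading=30, draw]
FD 9: (57.383,13.5) -> (65.177,18) [heading=30, draw]
LT 90: heading 30 -> 120
FD 11: (65.177,18) -> (59.677,27.526) [heading=120, draw]
PD: pen down
Final: pos=(59.677,27.526), heading=120, 6 segment(s) drawn

Segment endpoints: x in {34, 35.732, 42.66, 46.124, 57.383, 59.677, 65.177}, y in {0, 1, 5, 7, 13.5, 18, 27.526}
xmin=34, ymin=0, xmax=65.177, ymax=27.526

Answer: 34 0 65.177 27.526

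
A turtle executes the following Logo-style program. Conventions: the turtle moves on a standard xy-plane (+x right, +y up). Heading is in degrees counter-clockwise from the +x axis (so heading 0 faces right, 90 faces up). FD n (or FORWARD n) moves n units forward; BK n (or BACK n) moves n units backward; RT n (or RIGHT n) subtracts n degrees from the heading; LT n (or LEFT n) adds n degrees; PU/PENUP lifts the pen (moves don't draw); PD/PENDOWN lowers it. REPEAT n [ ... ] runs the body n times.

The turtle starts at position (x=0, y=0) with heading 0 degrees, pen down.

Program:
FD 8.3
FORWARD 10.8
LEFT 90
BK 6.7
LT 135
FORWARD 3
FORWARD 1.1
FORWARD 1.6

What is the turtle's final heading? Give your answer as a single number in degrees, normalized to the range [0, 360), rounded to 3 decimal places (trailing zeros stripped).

Answer: 225

Derivation:
Executing turtle program step by step:
Start: pos=(0,0), heading=0, pen down
FD 8.3: (0,0) -> (8.3,0) [heading=0, draw]
FD 10.8: (8.3,0) -> (19.1,0) [heading=0, draw]
LT 90: heading 0 -> 90
BK 6.7: (19.1,0) -> (19.1,-6.7) [heading=90, draw]
LT 135: heading 90 -> 225
FD 3: (19.1,-6.7) -> (16.979,-8.821) [heading=225, draw]
FD 1.1: (16.979,-8.821) -> (16.201,-9.599) [heading=225, draw]
FD 1.6: (16.201,-9.599) -> (15.069,-10.731) [heading=225, draw]
Final: pos=(15.069,-10.731), heading=225, 6 segment(s) drawn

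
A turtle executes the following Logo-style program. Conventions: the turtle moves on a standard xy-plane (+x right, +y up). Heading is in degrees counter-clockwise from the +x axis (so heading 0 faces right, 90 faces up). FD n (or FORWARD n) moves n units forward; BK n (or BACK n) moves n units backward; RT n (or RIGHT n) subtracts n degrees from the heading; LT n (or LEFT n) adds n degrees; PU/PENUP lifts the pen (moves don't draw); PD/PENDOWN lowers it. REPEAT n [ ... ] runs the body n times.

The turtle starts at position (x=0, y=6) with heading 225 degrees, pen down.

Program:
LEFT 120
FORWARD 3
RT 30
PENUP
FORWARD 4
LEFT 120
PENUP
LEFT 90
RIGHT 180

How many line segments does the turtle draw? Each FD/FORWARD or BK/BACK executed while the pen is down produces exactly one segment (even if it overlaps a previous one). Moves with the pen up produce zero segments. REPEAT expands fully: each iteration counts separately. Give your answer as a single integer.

Executing turtle program step by step:
Start: pos=(0,6), heading=225, pen down
LT 120: heading 225 -> 345
FD 3: (0,6) -> (2.898,5.224) [heading=345, draw]
RT 30: heading 345 -> 315
PU: pen up
FD 4: (2.898,5.224) -> (5.726,2.395) [heading=315, move]
LT 120: heading 315 -> 75
PU: pen up
LT 90: heading 75 -> 165
RT 180: heading 165 -> 345
Final: pos=(5.726,2.395), heading=345, 1 segment(s) drawn
Segments drawn: 1

Answer: 1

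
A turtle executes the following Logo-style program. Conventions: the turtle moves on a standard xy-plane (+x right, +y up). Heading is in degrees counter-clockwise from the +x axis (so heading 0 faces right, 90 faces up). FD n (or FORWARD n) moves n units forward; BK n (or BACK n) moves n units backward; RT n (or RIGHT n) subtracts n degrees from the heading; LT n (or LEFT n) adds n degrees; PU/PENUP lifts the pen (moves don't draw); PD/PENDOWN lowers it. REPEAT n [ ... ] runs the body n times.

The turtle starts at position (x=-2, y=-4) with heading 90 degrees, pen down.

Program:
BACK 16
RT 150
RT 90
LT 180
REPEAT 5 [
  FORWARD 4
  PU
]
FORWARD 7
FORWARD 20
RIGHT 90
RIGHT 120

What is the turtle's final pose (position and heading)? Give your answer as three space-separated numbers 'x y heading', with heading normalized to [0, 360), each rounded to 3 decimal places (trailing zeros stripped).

Executing turtle program step by step:
Start: pos=(-2,-4), heading=90, pen down
BK 16: (-2,-4) -> (-2,-20) [heading=90, draw]
RT 150: heading 90 -> 300
RT 90: heading 300 -> 210
LT 180: heading 210 -> 30
REPEAT 5 [
  -- iteration 1/5 --
  FD 4: (-2,-20) -> (1.464,-18) [heading=30, draw]
  PU: pen up
  -- iteration 2/5 --
  FD 4: (1.464,-18) -> (4.928,-16) [heading=30, move]
  PU: pen up
  -- iteration 3/5 --
  FD 4: (4.928,-16) -> (8.392,-14) [heading=30, move]
  PU: pen up
  -- iteration 4/5 --
  FD 4: (8.392,-14) -> (11.856,-12) [heading=30, move]
  PU: pen up
  -- iteration 5/5 --
  FD 4: (11.856,-12) -> (15.321,-10) [heading=30, move]
  PU: pen up
]
FD 7: (15.321,-10) -> (21.383,-6.5) [heading=30, move]
FD 20: (21.383,-6.5) -> (38.703,3.5) [heading=30, move]
RT 90: heading 30 -> 300
RT 120: heading 300 -> 180
Final: pos=(38.703,3.5), heading=180, 2 segment(s) drawn

Answer: 38.703 3.5 180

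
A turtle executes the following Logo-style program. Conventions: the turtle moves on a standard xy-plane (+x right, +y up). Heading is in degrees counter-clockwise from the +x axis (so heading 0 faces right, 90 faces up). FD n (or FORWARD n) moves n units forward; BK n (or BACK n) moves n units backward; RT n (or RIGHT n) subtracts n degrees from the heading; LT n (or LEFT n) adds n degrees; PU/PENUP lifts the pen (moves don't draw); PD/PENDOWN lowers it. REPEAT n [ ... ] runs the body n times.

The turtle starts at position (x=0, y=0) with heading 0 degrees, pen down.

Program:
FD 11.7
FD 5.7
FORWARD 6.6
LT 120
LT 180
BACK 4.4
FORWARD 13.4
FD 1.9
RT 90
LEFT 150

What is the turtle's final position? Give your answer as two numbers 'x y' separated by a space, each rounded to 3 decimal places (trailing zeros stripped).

Answer: 29.45 -9.44

Derivation:
Executing turtle program step by step:
Start: pos=(0,0), heading=0, pen down
FD 11.7: (0,0) -> (11.7,0) [heading=0, draw]
FD 5.7: (11.7,0) -> (17.4,0) [heading=0, draw]
FD 6.6: (17.4,0) -> (24,0) [heading=0, draw]
LT 120: heading 0 -> 120
LT 180: heading 120 -> 300
BK 4.4: (24,0) -> (21.8,3.811) [heading=300, draw]
FD 13.4: (21.8,3.811) -> (28.5,-7.794) [heading=300, draw]
FD 1.9: (28.5,-7.794) -> (29.45,-9.44) [heading=300, draw]
RT 90: heading 300 -> 210
LT 150: heading 210 -> 0
Final: pos=(29.45,-9.44), heading=0, 6 segment(s) drawn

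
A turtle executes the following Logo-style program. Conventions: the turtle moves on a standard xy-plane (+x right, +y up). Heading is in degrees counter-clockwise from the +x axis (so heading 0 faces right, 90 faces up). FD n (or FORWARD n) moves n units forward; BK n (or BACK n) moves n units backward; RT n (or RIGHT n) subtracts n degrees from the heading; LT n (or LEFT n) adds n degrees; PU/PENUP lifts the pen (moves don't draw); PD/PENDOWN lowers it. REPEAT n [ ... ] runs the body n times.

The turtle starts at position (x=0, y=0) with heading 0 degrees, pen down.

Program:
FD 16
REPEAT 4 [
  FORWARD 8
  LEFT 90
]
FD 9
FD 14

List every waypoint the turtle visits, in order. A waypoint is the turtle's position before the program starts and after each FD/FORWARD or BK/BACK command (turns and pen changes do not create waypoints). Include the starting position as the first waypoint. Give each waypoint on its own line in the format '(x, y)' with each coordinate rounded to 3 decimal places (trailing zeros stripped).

Executing turtle program step by step:
Start: pos=(0,0), heading=0, pen down
FD 16: (0,0) -> (16,0) [heading=0, draw]
REPEAT 4 [
  -- iteration 1/4 --
  FD 8: (16,0) -> (24,0) [heading=0, draw]
  LT 90: heading 0 -> 90
  -- iteration 2/4 --
  FD 8: (24,0) -> (24,8) [heading=90, draw]
  LT 90: heading 90 -> 180
  -- iteration 3/4 --
  FD 8: (24,8) -> (16,8) [heading=180, draw]
  LT 90: heading 180 -> 270
  -- iteration 4/4 --
  FD 8: (16,8) -> (16,0) [heading=270, draw]
  LT 90: heading 270 -> 0
]
FD 9: (16,0) -> (25,0) [heading=0, draw]
FD 14: (25,0) -> (39,0) [heading=0, draw]
Final: pos=(39,0), heading=0, 7 segment(s) drawn
Waypoints (8 total):
(0, 0)
(16, 0)
(24, 0)
(24, 8)
(16, 8)
(16, 0)
(25, 0)
(39, 0)

Answer: (0, 0)
(16, 0)
(24, 0)
(24, 8)
(16, 8)
(16, 0)
(25, 0)
(39, 0)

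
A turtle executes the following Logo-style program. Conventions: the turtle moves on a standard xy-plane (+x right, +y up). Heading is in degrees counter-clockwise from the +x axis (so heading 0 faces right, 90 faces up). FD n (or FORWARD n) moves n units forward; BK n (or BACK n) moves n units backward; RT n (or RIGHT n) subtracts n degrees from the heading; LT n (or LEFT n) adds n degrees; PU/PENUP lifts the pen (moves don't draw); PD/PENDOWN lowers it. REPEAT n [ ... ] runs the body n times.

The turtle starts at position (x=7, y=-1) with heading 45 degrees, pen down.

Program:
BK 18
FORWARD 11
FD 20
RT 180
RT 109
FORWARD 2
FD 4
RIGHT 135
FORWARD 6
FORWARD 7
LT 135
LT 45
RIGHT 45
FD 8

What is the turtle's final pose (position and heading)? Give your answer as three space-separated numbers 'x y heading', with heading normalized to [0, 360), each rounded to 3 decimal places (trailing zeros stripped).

Executing turtle program step by step:
Start: pos=(7,-1), heading=45, pen down
BK 18: (7,-1) -> (-5.728,-13.728) [heading=45, draw]
FD 11: (-5.728,-13.728) -> (2.05,-5.95) [heading=45, draw]
FD 20: (2.05,-5.95) -> (16.192,8.192) [heading=45, draw]
RT 180: heading 45 -> 225
RT 109: heading 225 -> 116
FD 2: (16.192,8.192) -> (15.316,9.99) [heading=116, draw]
FD 4: (15.316,9.99) -> (13.562,13.585) [heading=116, draw]
RT 135: heading 116 -> 341
FD 6: (13.562,13.585) -> (19.235,11.632) [heading=341, draw]
FD 7: (19.235,11.632) -> (25.854,9.353) [heading=341, draw]
LT 135: heading 341 -> 116
LT 45: heading 116 -> 161
RT 45: heading 161 -> 116
FD 8: (25.854,9.353) -> (22.347,16.543) [heading=116, draw]
Final: pos=(22.347,16.543), heading=116, 8 segment(s) drawn

Answer: 22.347 16.543 116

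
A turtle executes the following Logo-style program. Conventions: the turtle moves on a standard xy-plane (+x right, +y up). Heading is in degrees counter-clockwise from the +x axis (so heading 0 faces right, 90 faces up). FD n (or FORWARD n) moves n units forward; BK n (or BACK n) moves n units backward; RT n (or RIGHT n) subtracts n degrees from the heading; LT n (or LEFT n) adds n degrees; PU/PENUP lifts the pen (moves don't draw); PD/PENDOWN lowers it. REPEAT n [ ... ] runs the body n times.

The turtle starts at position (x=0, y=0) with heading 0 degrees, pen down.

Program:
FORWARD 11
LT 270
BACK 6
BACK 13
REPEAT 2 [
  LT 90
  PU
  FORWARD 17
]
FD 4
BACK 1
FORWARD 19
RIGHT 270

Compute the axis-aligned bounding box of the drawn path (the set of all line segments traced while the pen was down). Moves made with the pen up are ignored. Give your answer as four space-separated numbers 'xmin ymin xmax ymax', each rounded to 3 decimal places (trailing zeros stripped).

Executing turtle program step by step:
Start: pos=(0,0), heading=0, pen down
FD 11: (0,0) -> (11,0) [heading=0, draw]
LT 270: heading 0 -> 270
BK 6: (11,0) -> (11,6) [heading=270, draw]
BK 13: (11,6) -> (11,19) [heading=270, draw]
REPEAT 2 [
  -- iteration 1/2 --
  LT 90: heading 270 -> 0
  PU: pen up
  FD 17: (11,19) -> (28,19) [heading=0, move]
  -- iteration 2/2 --
  LT 90: heading 0 -> 90
  PU: pen up
  FD 17: (28,19) -> (28,36) [heading=90, move]
]
FD 4: (28,36) -> (28,40) [heading=90, move]
BK 1: (28,40) -> (28,39) [heading=90, move]
FD 19: (28,39) -> (28,58) [heading=90, move]
RT 270: heading 90 -> 180
Final: pos=(28,58), heading=180, 3 segment(s) drawn

Segment endpoints: x in {0, 11, 11, 11}, y in {0, 6, 19}
xmin=0, ymin=0, xmax=11, ymax=19

Answer: 0 0 11 19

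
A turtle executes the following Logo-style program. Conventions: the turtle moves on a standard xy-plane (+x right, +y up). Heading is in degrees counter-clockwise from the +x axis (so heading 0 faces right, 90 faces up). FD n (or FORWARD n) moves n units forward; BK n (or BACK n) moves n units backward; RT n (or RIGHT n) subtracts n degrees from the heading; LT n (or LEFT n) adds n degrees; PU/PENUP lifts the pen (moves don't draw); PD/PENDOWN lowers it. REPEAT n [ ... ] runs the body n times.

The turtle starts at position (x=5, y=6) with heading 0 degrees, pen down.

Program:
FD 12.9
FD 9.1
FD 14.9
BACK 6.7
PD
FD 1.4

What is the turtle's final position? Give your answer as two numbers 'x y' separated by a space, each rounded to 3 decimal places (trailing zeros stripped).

Executing turtle program step by step:
Start: pos=(5,6), heading=0, pen down
FD 12.9: (5,6) -> (17.9,6) [heading=0, draw]
FD 9.1: (17.9,6) -> (27,6) [heading=0, draw]
FD 14.9: (27,6) -> (41.9,6) [heading=0, draw]
BK 6.7: (41.9,6) -> (35.2,6) [heading=0, draw]
PD: pen down
FD 1.4: (35.2,6) -> (36.6,6) [heading=0, draw]
Final: pos=(36.6,6), heading=0, 5 segment(s) drawn

Answer: 36.6 6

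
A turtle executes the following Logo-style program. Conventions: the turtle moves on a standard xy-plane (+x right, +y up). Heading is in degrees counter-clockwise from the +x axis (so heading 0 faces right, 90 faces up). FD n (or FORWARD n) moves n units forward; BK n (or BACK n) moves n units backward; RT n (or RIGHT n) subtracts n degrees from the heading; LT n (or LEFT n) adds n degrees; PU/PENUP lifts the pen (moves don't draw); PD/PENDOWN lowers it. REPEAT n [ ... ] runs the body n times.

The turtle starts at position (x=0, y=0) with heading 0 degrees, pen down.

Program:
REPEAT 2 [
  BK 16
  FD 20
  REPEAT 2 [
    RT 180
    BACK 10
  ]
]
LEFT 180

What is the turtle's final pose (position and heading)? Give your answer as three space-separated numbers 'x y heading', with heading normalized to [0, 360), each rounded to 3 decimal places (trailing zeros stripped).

Executing turtle program step by step:
Start: pos=(0,0), heading=0, pen down
REPEAT 2 [
  -- iteration 1/2 --
  BK 16: (0,0) -> (-16,0) [heading=0, draw]
  FD 20: (-16,0) -> (4,0) [heading=0, draw]
  REPEAT 2 [
    -- iteration 1/2 --
    RT 180: heading 0 -> 180
    BK 10: (4,0) -> (14,0) [heading=180, draw]
    -- iteration 2/2 --
    RT 180: heading 180 -> 0
    BK 10: (14,0) -> (4,0) [heading=0, draw]
  ]
  -- iteration 2/2 --
  BK 16: (4,0) -> (-12,0) [heading=0, draw]
  FD 20: (-12,0) -> (8,0) [heading=0, draw]
  REPEAT 2 [
    -- iteration 1/2 --
    RT 180: heading 0 -> 180
    BK 10: (8,0) -> (18,0) [heading=180, draw]
    -- iteration 2/2 --
    RT 180: heading 180 -> 0
    BK 10: (18,0) -> (8,0) [heading=0, draw]
  ]
]
LT 180: heading 0 -> 180
Final: pos=(8,0), heading=180, 8 segment(s) drawn

Answer: 8 0 180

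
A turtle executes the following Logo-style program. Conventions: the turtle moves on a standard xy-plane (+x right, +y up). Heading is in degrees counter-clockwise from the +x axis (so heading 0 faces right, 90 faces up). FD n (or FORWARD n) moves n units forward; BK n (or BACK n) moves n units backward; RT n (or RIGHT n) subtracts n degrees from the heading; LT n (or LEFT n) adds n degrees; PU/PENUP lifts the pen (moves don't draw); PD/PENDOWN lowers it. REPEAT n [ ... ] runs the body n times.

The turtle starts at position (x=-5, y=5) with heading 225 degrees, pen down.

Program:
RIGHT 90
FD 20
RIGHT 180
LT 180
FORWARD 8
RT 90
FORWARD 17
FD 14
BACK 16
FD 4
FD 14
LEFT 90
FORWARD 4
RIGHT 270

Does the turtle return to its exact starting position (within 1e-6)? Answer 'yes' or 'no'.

Answer: no

Derivation:
Executing turtle program step by step:
Start: pos=(-5,5), heading=225, pen down
RT 90: heading 225 -> 135
FD 20: (-5,5) -> (-19.142,19.142) [heading=135, draw]
RT 180: heading 135 -> 315
LT 180: heading 315 -> 135
FD 8: (-19.142,19.142) -> (-24.799,24.799) [heading=135, draw]
RT 90: heading 135 -> 45
FD 17: (-24.799,24.799) -> (-12.778,36.82) [heading=45, draw]
FD 14: (-12.778,36.82) -> (-2.879,46.719) [heading=45, draw]
BK 16: (-2.879,46.719) -> (-14.192,35.406) [heading=45, draw]
FD 4: (-14.192,35.406) -> (-11.364,38.234) [heading=45, draw]
FD 14: (-11.364,38.234) -> (-1.464,48.134) [heading=45, draw]
LT 90: heading 45 -> 135
FD 4: (-1.464,48.134) -> (-4.293,50.962) [heading=135, draw]
RT 270: heading 135 -> 225
Final: pos=(-4.293,50.962), heading=225, 8 segment(s) drawn

Start position: (-5, 5)
Final position: (-4.293, 50.962)
Distance = 45.967; >= 1e-6 -> NOT closed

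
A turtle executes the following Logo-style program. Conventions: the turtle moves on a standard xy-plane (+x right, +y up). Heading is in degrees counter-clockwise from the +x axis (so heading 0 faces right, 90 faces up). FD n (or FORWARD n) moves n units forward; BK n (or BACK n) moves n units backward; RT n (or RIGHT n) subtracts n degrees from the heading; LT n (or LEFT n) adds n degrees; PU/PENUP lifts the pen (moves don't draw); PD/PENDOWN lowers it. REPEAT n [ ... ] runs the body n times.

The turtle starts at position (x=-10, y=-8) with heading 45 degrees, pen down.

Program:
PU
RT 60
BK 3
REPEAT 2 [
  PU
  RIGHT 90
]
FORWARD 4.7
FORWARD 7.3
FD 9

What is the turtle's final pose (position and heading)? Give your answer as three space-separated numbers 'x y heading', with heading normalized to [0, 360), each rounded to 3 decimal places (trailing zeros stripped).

Executing turtle program step by step:
Start: pos=(-10,-8), heading=45, pen down
PU: pen up
RT 60: heading 45 -> 345
BK 3: (-10,-8) -> (-12.898,-7.224) [heading=345, move]
REPEAT 2 [
  -- iteration 1/2 --
  PU: pen up
  RT 90: heading 345 -> 255
  -- iteration 2/2 --
  PU: pen up
  RT 90: heading 255 -> 165
]
FD 4.7: (-12.898,-7.224) -> (-17.438,-6.007) [heading=165, move]
FD 7.3: (-17.438,-6.007) -> (-24.489,-4.118) [heading=165, move]
FD 9: (-24.489,-4.118) -> (-33.182,-1.788) [heading=165, move]
Final: pos=(-33.182,-1.788), heading=165, 0 segment(s) drawn

Answer: -33.182 -1.788 165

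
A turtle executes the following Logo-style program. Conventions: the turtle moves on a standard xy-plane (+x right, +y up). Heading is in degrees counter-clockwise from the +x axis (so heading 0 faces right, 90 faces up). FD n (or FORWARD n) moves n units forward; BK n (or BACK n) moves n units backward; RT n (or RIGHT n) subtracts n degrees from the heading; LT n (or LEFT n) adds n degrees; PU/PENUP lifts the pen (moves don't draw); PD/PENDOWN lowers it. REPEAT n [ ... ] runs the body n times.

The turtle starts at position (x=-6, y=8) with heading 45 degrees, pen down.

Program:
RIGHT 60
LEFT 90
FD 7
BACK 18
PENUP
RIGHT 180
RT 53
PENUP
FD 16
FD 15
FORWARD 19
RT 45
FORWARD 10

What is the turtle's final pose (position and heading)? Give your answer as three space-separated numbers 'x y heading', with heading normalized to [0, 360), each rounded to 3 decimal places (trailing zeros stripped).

Answer: -64.411 -17.448 157

Derivation:
Executing turtle program step by step:
Start: pos=(-6,8), heading=45, pen down
RT 60: heading 45 -> 345
LT 90: heading 345 -> 75
FD 7: (-6,8) -> (-4.188,14.761) [heading=75, draw]
BK 18: (-4.188,14.761) -> (-8.847,-2.625) [heading=75, draw]
PU: pen up
RT 180: heading 75 -> 255
RT 53: heading 255 -> 202
PU: pen up
FD 16: (-8.847,-2.625) -> (-23.682,-8.619) [heading=202, move]
FD 15: (-23.682,-8.619) -> (-37.59,-14.238) [heading=202, move]
FD 19: (-37.59,-14.238) -> (-55.206,-21.356) [heading=202, move]
RT 45: heading 202 -> 157
FD 10: (-55.206,-21.356) -> (-64.411,-17.448) [heading=157, move]
Final: pos=(-64.411,-17.448), heading=157, 2 segment(s) drawn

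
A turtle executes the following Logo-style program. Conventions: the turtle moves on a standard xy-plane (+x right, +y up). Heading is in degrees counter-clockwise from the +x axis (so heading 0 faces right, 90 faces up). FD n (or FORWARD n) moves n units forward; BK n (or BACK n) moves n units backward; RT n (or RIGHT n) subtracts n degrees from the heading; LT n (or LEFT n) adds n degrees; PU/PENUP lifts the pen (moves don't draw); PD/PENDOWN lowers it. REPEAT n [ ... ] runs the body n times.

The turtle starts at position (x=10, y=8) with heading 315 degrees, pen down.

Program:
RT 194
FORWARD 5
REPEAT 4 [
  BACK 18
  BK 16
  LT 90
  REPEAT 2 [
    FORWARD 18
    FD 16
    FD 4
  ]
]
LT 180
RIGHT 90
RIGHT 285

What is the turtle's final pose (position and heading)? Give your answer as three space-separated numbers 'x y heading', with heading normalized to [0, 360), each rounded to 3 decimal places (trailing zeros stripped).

Executing turtle program step by step:
Start: pos=(10,8), heading=315, pen down
RT 194: heading 315 -> 121
FD 5: (10,8) -> (7.425,12.286) [heading=121, draw]
REPEAT 4 [
  -- iteration 1/4 --
  BK 18: (7.425,12.286) -> (16.695,-3.143) [heading=121, draw]
  BK 16: (16.695,-3.143) -> (24.936,-16.858) [heading=121, draw]
  LT 90: heading 121 -> 211
  REPEAT 2 [
    -- iteration 1/2 --
    FD 18: (24.936,-16.858) -> (9.507,-26.129) [heading=211, draw]
    FD 16: (9.507,-26.129) -> (-4.208,-34.369) [heading=211, draw]
    FD 4: (-4.208,-34.369) -> (-7.636,-36.429) [heading=211, draw]
    -- iteration 2/2 --
    FD 18: (-7.636,-36.429) -> (-23.065,-45.7) [heading=211, draw]
    FD 16: (-23.065,-45.7) -> (-36.78,-53.941) [heading=211, draw]
    FD 4: (-36.78,-53.941) -> (-40.209,-56.001) [heading=211, draw]
  ]
  -- iteration 2/4 --
  BK 18: (-40.209,-56.001) -> (-24.78,-46.73) [heading=211, draw]
  BK 16: (-24.78,-46.73) -> (-11.065,-38.489) [heading=211, draw]
  LT 90: heading 211 -> 301
  REPEAT 2 [
    -- iteration 1/2 --
    FD 18: (-11.065,-38.489) -> (-1.794,-53.918) [heading=301, draw]
    FD 16: (-1.794,-53.918) -> (6.446,-67.633) [heading=301, draw]
    FD 4: (6.446,-67.633) -> (8.507,-71.062) [heading=301, draw]
    -- iteration 2/2 --
    FD 18: (8.507,-71.062) -> (17.777,-86.491) [heading=301, draw]
    FD 16: (17.777,-86.491) -> (26.018,-100.205) [heading=301, draw]
    FD 4: (26.018,-100.205) -> (28.078,-103.634) [heading=301, draw]
  ]
  -- iteration 3/4 --
  BK 18: (28.078,-103.634) -> (18.807,-88.205) [heading=301, draw]
  BK 16: (18.807,-88.205) -> (10.567,-74.49) [heading=301, draw]
  LT 90: heading 301 -> 31
  REPEAT 2 [
    -- iteration 1/2 --
    FD 18: (10.567,-74.49) -> (25.996,-65.22) [heading=31, draw]
    FD 16: (25.996,-65.22) -> (39.71,-56.979) [heading=31, draw]
    FD 4: (39.71,-56.979) -> (43.139,-54.919) [heading=31, draw]
    -- iteration 2/2 --
    FD 18: (43.139,-54.919) -> (58.568,-45.648) [heading=31, draw]
    FD 16: (58.568,-45.648) -> (72.283,-37.408) [heading=31, draw]
    FD 4: (72.283,-37.408) -> (75.711,-35.348) [heading=31, draw]
  ]
  -- iteration 4/4 --
  BK 18: (75.711,-35.348) -> (60.282,-44.618) [heading=31, draw]
  BK 16: (60.282,-44.618) -> (46.568,-52.859) [heading=31, draw]
  LT 90: heading 31 -> 121
  REPEAT 2 [
    -- iteration 1/2 --
    FD 18: (46.568,-52.859) -> (37.297,-37.43) [heading=121, draw]
    FD 16: (37.297,-37.43) -> (29.056,-23.715) [heading=121, draw]
    FD 4: (29.056,-23.715) -> (26.996,-20.287) [heading=121, draw]
    -- iteration 2/2 --
    FD 18: (26.996,-20.287) -> (17.726,-4.858) [heading=121, draw]
    FD 16: (17.726,-4.858) -> (9.485,8.857) [heading=121, draw]
    FD 4: (9.485,8.857) -> (7.425,12.286) [heading=121, draw]
  ]
]
LT 180: heading 121 -> 301
RT 90: heading 301 -> 211
RT 285: heading 211 -> 286
Final: pos=(7.425,12.286), heading=286, 33 segment(s) drawn

Answer: 7.425 12.286 286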